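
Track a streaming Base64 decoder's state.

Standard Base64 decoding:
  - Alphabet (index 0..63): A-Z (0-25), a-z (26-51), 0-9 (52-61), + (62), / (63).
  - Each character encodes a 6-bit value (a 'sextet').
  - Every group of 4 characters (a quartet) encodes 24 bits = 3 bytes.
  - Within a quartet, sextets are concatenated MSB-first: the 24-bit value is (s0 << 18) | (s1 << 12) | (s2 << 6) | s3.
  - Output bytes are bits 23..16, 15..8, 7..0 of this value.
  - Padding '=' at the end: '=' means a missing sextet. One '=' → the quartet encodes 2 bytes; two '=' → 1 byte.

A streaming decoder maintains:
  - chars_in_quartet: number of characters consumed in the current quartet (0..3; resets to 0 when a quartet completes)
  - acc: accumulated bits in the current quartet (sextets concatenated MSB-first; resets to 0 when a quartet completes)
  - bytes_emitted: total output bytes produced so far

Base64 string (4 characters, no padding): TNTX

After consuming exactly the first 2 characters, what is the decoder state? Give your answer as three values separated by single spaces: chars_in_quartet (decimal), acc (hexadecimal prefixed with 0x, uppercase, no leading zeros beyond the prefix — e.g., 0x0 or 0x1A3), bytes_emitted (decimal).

Answer: 2 0x4CD 0

Derivation:
After char 0 ('T'=19): chars_in_quartet=1 acc=0x13 bytes_emitted=0
After char 1 ('N'=13): chars_in_quartet=2 acc=0x4CD bytes_emitted=0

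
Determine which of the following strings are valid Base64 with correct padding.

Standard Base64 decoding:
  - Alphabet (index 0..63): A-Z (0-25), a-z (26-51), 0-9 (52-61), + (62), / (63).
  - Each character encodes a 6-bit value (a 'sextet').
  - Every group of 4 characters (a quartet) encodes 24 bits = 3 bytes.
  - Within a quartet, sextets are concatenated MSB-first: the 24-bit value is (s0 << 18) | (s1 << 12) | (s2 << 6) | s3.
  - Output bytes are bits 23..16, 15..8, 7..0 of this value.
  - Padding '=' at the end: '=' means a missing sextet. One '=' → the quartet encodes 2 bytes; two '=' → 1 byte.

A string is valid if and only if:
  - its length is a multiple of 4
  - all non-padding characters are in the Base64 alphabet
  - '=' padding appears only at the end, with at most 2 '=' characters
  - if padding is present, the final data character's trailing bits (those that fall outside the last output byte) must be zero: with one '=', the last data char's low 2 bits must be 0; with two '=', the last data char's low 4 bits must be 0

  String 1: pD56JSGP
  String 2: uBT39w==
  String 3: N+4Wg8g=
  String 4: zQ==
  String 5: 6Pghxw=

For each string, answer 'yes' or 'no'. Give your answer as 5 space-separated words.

String 1: 'pD56JSGP' → valid
String 2: 'uBT39w==' → valid
String 3: 'N+4Wg8g=' → valid
String 4: 'zQ==' → valid
String 5: '6Pghxw=' → invalid (len=7 not mult of 4)

Answer: yes yes yes yes no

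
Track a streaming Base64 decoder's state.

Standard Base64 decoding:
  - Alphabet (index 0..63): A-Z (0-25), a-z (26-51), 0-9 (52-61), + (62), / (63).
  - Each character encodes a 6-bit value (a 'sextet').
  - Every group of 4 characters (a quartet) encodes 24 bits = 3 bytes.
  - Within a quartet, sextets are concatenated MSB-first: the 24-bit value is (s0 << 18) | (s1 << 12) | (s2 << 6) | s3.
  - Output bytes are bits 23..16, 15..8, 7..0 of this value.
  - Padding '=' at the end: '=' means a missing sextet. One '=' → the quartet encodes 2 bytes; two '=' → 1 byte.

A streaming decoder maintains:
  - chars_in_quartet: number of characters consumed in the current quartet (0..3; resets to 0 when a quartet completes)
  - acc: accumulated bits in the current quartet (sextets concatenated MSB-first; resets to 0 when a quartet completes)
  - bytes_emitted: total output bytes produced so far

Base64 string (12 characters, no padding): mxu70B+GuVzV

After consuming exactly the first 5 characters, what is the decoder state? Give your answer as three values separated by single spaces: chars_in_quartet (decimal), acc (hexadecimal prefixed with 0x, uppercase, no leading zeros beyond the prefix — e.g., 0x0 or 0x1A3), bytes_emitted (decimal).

After char 0 ('m'=38): chars_in_quartet=1 acc=0x26 bytes_emitted=0
After char 1 ('x'=49): chars_in_quartet=2 acc=0x9B1 bytes_emitted=0
After char 2 ('u'=46): chars_in_quartet=3 acc=0x26C6E bytes_emitted=0
After char 3 ('7'=59): chars_in_quartet=4 acc=0x9B1BBB -> emit 9B 1B BB, reset; bytes_emitted=3
After char 4 ('0'=52): chars_in_quartet=1 acc=0x34 bytes_emitted=3

Answer: 1 0x34 3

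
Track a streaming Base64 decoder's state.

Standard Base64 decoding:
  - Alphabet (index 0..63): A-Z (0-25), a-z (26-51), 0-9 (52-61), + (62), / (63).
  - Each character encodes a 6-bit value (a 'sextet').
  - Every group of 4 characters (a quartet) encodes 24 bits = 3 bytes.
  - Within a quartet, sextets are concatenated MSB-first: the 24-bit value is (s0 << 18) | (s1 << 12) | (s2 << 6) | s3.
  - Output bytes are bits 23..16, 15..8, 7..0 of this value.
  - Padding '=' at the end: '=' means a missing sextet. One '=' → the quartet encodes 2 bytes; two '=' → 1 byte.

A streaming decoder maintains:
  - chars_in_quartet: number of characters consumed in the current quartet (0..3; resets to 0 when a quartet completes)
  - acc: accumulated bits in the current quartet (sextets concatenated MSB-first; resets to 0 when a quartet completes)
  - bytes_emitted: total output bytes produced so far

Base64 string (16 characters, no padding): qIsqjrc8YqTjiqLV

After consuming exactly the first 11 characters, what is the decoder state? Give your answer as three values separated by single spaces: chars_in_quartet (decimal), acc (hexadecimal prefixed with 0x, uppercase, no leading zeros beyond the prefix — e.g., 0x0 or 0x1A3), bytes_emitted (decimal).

Answer: 3 0x18A93 6

Derivation:
After char 0 ('q'=42): chars_in_quartet=1 acc=0x2A bytes_emitted=0
After char 1 ('I'=8): chars_in_quartet=2 acc=0xA88 bytes_emitted=0
After char 2 ('s'=44): chars_in_quartet=3 acc=0x2A22C bytes_emitted=0
After char 3 ('q'=42): chars_in_quartet=4 acc=0xA88B2A -> emit A8 8B 2A, reset; bytes_emitted=3
After char 4 ('j'=35): chars_in_quartet=1 acc=0x23 bytes_emitted=3
After char 5 ('r'=43): chars_in_quartet=2 acc=0x8EB bytes_emitted=3
After char 6 ('c'=28): chars_in_quartet=3 acc=0x23ADC bytes_emitted=3
After char 7 ('8'=60): chars_in_quartet=4 acc=0x8EB73C -> emit 8E B7 3C, reset; bytes_emitted=6
After char 8 ('Y'=24): chars_in_quartet=1 acc=0x18 bytes_emitted=6
After char 9 ('q'=42): chars_in_quartet=2 acc=0x62A bytes_emitted=6
After char 10 ('T'=19): chars_in_quartet=3 acc=0x18A93 bytes_emitted=6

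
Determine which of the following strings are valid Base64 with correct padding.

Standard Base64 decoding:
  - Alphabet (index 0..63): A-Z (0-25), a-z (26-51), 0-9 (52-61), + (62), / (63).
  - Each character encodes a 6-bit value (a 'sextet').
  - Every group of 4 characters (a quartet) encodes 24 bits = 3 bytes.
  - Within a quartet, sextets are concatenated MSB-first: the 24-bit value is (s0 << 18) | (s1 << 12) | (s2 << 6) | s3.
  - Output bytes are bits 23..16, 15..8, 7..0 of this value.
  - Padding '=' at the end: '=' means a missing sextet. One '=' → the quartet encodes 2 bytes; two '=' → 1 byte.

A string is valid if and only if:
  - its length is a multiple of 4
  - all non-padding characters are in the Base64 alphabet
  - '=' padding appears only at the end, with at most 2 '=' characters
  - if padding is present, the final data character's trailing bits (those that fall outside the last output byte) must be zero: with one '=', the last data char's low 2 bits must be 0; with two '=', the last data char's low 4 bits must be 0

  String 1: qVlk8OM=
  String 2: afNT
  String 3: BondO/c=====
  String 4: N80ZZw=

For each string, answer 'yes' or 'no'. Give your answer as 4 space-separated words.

String 1: 'qVlk8OM=' → valid
String 2: 'afNT' → valid
String 3: 'BondO/c=====' → invalid (5 pad chars (max 2))
String 4: 'N80ZZw=' → invalid (len=7 not mult of 4)

Answer: yes yes no no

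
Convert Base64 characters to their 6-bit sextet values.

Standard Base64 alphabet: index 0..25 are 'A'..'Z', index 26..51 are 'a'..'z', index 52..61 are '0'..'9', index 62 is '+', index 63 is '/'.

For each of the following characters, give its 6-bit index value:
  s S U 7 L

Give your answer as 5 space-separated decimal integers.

Answer: 44 18 20 59 11

Derivation:
's': a..z range, 26 + ord('s') − ord('a') = 44
'S': A..Z range, ord('S') − ord('A') = 18
'U': A..Z range, ord('U') − ord('A') = 20
'7': 0..9 range, 52 + ord('7') − ord('0') = 59
'L': A..Z range, ord('L') − ord('A') = 11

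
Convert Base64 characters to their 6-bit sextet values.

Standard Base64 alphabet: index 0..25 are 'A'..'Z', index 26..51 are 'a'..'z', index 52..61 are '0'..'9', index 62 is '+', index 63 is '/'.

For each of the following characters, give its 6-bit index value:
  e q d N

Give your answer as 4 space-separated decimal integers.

'e': a..z range, 26 + ord('e') − ord('a') = 30
'q': a..z range, 26 + ord('q') − ord('a') = 42
'd': a..z range, 26 + ord('d') − ord('a') = 29
'N': A..Z range, ord('N') − ord('A') = 13

Answer: 30 42 29 13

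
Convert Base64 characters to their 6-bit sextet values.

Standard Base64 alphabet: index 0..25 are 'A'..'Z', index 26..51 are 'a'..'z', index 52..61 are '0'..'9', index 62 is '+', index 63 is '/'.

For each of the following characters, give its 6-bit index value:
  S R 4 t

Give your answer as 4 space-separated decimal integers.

'S': A..Z range, ord('S') − ord('A') = 18
'R': A..Z range, ord('R') − ord('A') = 17
'4': 0..9 range, 52 + ord('4') − ord('0') = 56
't': a..z range, 26 + ord('t') − ord('a') = 45

Answer: 18 17 56 45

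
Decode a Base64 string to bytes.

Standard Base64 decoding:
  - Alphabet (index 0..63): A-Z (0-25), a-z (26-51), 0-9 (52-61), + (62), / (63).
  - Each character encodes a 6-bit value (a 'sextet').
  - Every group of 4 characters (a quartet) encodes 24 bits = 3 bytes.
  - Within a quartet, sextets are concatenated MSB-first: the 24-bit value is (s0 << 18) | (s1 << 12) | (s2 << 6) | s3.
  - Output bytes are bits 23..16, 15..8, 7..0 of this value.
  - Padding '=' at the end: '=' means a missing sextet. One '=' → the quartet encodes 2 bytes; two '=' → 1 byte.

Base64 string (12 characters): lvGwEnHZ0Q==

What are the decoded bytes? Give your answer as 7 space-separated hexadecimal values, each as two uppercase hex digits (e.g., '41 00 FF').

Answer: 96 F1 B0 12 71 D9 D1

Derivation:
After char 0 ('l'=37): chars_in_quartet=1 acc=0x25 bytes_emitted=0
After char 1 ('v'=47): chars_in_quartet=2 acc=0x96F bytes_emitted=0
After char 2 ('G'=6): chars_in_quartet=3 acc=0x25BC6 bytes_emitted=0
After char 3 ('w'=48): chars_in_quartet=4 acc=0x96F1B0 -> emit 96 F1 B0, reset; bytes_emitted=3
After char 4 ('E'=4): chars_in_quartet=1 acc=0x4 bytes_emitted=3
After char 5 ('n'=39): chars_in_quartet=2 acc=0x127 bytes_emitted=3
After char 6 ('H'=7): chars_in_quartet=3 acc=0x49C7 bytes_emitted=3
After char 7 ('Z'=25): chars_in_quartet=4 acc=0x1271D9 -> emit 12 71 D9, reset; bytes_emitted=6
After char 8 ('0'=52): chars_in_quartet=1 acc=0x34 bytes_emitted=6
After char 9 ('Q'=16): chars_in_quartet=2 acc=0xD10 bytes_emitted=6
Padding '==': partial quartet acc=0xD10 -> emit D1; bytes_emitted=7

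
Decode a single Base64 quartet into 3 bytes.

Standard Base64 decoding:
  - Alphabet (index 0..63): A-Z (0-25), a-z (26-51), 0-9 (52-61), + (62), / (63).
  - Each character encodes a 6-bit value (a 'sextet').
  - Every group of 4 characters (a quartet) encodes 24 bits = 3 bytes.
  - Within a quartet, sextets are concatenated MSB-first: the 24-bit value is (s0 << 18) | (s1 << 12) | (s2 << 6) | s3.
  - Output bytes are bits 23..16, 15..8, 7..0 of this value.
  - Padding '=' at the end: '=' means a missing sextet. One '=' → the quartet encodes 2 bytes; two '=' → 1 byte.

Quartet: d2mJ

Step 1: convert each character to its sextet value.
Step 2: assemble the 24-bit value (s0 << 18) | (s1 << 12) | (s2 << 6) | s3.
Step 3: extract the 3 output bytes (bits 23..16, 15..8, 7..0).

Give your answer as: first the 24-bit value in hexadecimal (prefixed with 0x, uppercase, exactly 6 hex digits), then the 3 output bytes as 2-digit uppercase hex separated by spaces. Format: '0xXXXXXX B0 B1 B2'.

Sextets: d=29, 2=54, m=38, J=9
24-bit: (29<<18) | (54<<12) | (38<<6) | 9
      = 0x740000 | 0x036000 | 0x000980 | 0x000009
      = 0x776989
Bytes: (v>>16)&0xFF=77, (v>>8)&0xFF=69, v&0xFF=89

Answer: 0x776989 77 69 89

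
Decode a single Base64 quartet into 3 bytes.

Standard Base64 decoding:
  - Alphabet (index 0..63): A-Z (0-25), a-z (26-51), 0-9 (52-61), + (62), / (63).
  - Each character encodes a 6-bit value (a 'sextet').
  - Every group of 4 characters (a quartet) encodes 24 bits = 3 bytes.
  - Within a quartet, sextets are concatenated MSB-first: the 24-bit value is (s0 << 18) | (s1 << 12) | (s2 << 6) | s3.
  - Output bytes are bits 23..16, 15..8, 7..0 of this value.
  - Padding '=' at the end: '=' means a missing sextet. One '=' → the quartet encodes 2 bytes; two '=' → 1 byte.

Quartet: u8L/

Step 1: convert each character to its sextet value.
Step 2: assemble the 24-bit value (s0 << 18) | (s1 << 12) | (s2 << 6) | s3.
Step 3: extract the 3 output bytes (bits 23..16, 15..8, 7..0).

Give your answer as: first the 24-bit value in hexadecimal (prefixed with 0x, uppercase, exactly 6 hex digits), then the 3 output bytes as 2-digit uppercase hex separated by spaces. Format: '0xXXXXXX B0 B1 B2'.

Sextets: u=46, 8=60, L=11, /=63
24-bit: (46<<18) | (60<<12) | (11<<6) | 63
      = 0xB80000 | 0x03C000 | 0x0002C0 | 0x00003F
      = 0xBBC2FF
Bytes: (v>>16)&0xFF=BB, (v>>8)&0xFF=C2, v&0xFF=FF

Answer: 0xBBC2FF BB C2 FF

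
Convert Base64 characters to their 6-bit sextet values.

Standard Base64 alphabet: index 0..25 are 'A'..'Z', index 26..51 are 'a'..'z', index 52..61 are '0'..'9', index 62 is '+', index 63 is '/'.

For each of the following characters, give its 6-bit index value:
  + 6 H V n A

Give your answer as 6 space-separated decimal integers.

Answer: 62 58 7 21 39 0

Derivation:
'+': index 62
'6': 0..9 range, 52 + ord('6') − ord('0') = 58
'H': A..Z range, ord('H') − ord('A') = 7
'V': A..Z range, ord('V') − ord('A') = 21
'n': a..z range, 26 + ord('n') − ord('a') = 39
'A': A..Z range, ord('A') − ord('A') = 0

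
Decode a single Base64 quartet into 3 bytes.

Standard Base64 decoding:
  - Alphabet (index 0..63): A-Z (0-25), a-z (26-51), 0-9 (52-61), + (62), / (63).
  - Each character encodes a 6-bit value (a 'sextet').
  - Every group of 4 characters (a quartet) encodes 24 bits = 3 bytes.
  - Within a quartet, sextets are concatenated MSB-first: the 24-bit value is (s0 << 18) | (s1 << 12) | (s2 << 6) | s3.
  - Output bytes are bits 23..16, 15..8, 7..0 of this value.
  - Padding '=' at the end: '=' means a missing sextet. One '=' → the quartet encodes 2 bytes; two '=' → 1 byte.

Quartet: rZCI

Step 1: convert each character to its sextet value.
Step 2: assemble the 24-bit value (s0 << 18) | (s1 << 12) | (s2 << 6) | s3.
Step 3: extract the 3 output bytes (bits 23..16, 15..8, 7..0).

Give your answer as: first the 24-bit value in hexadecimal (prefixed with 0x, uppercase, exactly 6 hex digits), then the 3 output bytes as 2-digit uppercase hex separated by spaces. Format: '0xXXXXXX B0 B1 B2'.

Answer: 0xAD9088 AD 90 88

Derivation:
Sextets: r=43, Z=25, C=2, I=8
24-bit: (43<<18) | (25<<12) | (2<<6) | 8
      = 0xAC0000 | 0x019000 | 0x000080 | 0x000008
      = 0xAD9088
Bytes: (v>>16)&0xFF=AD, (v>>8)&0xFF=90, v&0xFF=88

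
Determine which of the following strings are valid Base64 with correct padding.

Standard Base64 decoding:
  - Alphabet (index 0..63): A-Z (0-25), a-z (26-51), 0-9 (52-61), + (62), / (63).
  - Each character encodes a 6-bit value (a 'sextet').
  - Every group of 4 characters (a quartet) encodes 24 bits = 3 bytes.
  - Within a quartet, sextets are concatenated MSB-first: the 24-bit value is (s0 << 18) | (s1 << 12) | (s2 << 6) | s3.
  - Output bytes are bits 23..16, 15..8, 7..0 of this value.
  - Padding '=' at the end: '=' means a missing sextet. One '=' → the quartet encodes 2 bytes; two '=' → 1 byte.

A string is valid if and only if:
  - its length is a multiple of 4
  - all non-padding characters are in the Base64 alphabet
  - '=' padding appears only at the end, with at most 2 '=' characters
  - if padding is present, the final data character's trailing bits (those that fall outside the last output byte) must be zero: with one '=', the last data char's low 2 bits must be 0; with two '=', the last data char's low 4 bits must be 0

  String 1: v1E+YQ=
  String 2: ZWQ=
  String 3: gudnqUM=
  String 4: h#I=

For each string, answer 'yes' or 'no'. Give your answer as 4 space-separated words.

String 1: 'v1E+YQ=' → invalid (len=7 not mult of 4)
String 2: 'ZWQ=' → valid
String 3: 'gudnqUM=' → valid
String 4: 'h#I=' → invalid (bad char(s): ['#'])

Answer: no yes yes no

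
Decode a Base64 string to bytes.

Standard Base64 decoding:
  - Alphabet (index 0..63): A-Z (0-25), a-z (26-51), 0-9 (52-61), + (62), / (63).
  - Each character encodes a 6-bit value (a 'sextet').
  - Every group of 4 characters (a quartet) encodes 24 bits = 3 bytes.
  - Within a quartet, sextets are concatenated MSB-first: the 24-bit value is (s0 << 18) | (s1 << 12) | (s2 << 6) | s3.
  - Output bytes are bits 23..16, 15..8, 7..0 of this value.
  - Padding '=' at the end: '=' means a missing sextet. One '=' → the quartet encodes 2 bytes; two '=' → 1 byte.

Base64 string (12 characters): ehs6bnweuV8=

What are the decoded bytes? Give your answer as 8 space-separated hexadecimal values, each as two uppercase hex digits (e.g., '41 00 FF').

After char 0 ('e'=30): chars_in_quartet=1 acc=0x1E bytes_emitted=0
After char 1 ('h'=33): chars_in_quartet=2 acc=0x7A1 bytes_emitted=0
After char 2 ('s'=44): chars_in_quartet=3 acc=0x1E86C bytes_emitted=0
After char 3 ('6'=58): chars_in_quartet=4 acc=0x7A1B3A -> emit 7A 1B 3A, reset; bytes_emitted=3
After char 4 ('b'=27): chars_in_quartet=1 acc=0x1B bytes_emitted=3
After char 5 ('n'=39): chars_in_quartet=2 acc=0x6E7 bytes_emitted=3
After char 6 ('w'=48): chars_in_quartet=3 acc=0x1B9F0 bytes_emitted=3
After char 7 ('e'=30): chars_in_quartet=4 acc=0x6E7C1E -> emit 6E 7C 1E, reset; bytes_emitted=6
After char 8 ('u'=46): chars_in_quartet=1 acc=0x2E bytes_emitted=6
After char 9 ('V'=21): chars_in_quartet=2 acc=0xB95 bytes_emitted=6
After char 10 ('8'=60): chars_in_quartet=3 acc=0x2E57C bytes_emitted=6
Padding '=': partial quartet acc=0x2E57C -> emit B9 5F; bytes_emitted=8

Answer: 7A 1B 3A 6E 7C 1E B9 5F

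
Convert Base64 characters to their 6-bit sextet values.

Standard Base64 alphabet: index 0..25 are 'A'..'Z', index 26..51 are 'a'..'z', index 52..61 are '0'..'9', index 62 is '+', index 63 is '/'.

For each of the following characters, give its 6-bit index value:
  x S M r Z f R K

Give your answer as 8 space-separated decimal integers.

Answer: 49 18 12 43 25 31 17 10

Derivation:
'x': a..z range, 26 + ord('x') − ord('a') = 49
'S': A..Z range, ord('S') − ord('A') = 18
'M': A..Z range, ord('M') − ord('A') = 12
'r': a..z range, 26 + ord('r') − ord('a') = 43
'Z': A..Z range, ord('Z') − ord('A') = 25
'f': a..z range, 26 + ord('f') − ord('a') = 31
'R': A..Z range, ord('R') − ord('A') = 17
'K': A..Z range, ord('K') − ord('A') = 10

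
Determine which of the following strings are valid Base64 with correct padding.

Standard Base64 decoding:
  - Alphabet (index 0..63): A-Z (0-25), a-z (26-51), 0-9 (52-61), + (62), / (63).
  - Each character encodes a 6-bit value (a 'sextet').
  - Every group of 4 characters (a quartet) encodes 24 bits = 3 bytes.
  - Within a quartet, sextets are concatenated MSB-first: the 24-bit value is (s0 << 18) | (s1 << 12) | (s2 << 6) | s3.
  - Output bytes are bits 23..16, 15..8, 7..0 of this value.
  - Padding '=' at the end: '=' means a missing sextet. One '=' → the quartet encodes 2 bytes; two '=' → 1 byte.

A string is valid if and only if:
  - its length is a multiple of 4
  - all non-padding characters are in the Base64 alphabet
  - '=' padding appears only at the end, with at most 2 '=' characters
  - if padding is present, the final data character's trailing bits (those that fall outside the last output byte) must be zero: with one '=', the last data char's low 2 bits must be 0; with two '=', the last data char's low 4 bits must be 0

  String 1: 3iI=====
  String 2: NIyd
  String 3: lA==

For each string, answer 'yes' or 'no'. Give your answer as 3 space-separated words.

Answer: no yes yes

Derivation:
String 1: '3iI=====' → invalid (5 pad chars (max 2))
String 2: 'NIyd' → valid
String 3: 'lA==' → valid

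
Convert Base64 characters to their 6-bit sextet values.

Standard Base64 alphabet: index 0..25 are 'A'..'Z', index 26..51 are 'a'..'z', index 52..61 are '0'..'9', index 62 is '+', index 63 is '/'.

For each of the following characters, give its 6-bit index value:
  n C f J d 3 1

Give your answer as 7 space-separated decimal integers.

Answer: 39 2 31 9 29 55 53

Derivation:
'n': a..z range, 26 + ord('n') − ord('a') = 39
'C': A..Z range, ord('C') − ord('A') = 2
'f': a..z range, 26 + ord('f') − ord('a') = 31
'J': A..Z range, ord('J') − ord('A') = 9
'd': a..z range, 26 + ord('d') − ord('a') = 29
'3': 0..9 range, 52 + ord('3') − ord('0') = 55
'1': 0..9 range, 52 + ord('1') − ord('0') = 53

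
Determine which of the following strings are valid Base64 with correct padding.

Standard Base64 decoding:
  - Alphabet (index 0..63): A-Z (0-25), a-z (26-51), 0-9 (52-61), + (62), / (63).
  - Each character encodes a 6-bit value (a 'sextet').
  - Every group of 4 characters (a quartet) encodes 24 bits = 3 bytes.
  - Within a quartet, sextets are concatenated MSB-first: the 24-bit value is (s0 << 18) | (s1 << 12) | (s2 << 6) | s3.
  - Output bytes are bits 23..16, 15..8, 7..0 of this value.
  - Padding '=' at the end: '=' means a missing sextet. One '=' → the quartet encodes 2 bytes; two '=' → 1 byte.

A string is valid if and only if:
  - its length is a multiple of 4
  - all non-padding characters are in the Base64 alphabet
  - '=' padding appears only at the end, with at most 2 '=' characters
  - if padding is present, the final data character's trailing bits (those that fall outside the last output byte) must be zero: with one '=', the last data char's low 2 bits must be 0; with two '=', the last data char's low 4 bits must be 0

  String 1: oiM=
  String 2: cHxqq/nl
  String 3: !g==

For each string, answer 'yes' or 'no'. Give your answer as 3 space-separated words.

String 1: 'oiM=' → valid
String 2: 'cHxqq/nl' → valid
String 3: '!g==' → invalid (bad char(s): ['!'])

Answer: yes yes no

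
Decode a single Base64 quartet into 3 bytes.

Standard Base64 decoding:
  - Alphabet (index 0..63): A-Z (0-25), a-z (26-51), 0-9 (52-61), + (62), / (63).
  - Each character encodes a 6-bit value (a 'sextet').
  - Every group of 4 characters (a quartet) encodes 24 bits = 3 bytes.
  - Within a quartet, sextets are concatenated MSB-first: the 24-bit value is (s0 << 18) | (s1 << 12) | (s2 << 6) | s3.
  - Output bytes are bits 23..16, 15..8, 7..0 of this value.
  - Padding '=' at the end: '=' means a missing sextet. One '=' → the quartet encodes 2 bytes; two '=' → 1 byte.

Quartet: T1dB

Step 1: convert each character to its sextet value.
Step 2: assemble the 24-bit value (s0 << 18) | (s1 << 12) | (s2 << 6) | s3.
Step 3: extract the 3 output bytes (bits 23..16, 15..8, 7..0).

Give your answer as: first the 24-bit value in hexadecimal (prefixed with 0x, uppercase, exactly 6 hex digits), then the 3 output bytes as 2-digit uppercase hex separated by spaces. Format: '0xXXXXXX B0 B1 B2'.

Answer: 0x4F5741 4F 57 41

Derivation:
Sextets: T=19, 1=53, d=29, B=1
24-bit: (19<<18) | (53<<12) | (29<<6) | 1
      = 0x4C0000 | 0x035000 | 0x000740 | 0x000001
      = 0x4F5741
Bytes: (v>>16)&0xFF=4F, (v>>8)&0xFF=57, v&0xFF=41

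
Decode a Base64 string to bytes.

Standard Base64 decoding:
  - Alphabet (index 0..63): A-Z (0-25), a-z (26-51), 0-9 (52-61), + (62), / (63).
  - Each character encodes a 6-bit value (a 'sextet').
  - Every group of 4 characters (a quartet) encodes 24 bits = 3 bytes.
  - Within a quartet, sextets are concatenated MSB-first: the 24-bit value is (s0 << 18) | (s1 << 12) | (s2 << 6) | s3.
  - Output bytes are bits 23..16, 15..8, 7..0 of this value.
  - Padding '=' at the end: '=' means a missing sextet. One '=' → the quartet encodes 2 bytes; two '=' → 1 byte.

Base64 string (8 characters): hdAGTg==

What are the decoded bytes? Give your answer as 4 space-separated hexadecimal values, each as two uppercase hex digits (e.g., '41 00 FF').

After char 0 ('h'=33): chars_in_quartet=1 acc=0x21 bytes_emitted=0
After char 1 ('d'=29): chars_in_quartet=2 acc=0x85D bytes_emitted=0
After char 2 ('A'=0): chars_in_quartet=3 acc=0x21740 bytes_emitted=0
After char 3 ('G'=6): chars_in_quartet=4 acc=0x85D006 -> emit 85 D0 06, reset; bytes_emitted=3
After char 4 ('T'=19): chars_in_quartet=1 acc=0x13 bytes_emitted=3
After char 5 ('g'=32): chars_in_quartet=2 acc=0x4E0 bytes_emitted=3
Padding '==': partial quartet acc=0x4E0 -> emit 4E; bytes_emitted=4

Answer: 85 D0 06 4E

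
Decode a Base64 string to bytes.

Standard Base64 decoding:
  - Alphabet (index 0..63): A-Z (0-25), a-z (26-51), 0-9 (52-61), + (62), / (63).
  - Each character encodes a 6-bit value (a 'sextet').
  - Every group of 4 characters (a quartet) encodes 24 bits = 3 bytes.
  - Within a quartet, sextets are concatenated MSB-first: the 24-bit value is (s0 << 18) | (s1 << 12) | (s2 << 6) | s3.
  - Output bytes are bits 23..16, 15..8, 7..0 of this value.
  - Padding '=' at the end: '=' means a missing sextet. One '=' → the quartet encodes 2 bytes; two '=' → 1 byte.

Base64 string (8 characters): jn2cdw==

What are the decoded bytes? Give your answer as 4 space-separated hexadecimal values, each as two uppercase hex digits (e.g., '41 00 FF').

After char 0 ('j'=35): chars_in_quartet=1 acc=0x23 bytes_emitted=0
After char 1 ('n'=39): chars_in_quartet=2 acc=0x8E7 bytes_emitted=0
After char 2 ('2'=54): chars_in_quartet=3 acc=0x239F6 bytes_emitted=0
After char 3 ('c'=28): chars_in_quartet=4 acc=0x8E7D9C -> emit 8E 7D 9C, reset; bytes_emitted=3
After char 4 ('d'=29): chars_in_quartet=1 acc=0x1D bytes_emitted=3
After char 5 ('w'=48): chars_in_quartet=2 acc=0x770 bytes_emitted=3
Padding '==': partial quartet acc=0x770 -> emit 77; bytes_emitted=4

Answer: 8E 7D 9C 77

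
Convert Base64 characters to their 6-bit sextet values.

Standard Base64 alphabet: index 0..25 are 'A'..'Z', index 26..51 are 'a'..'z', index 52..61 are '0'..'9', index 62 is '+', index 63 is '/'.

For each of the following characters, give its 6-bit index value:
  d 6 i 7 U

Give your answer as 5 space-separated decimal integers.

Answer: 29 58 34 59 20

Derivation:
'd': a..z range, 26 + ord('d') − ord('a') = 29
'6': 0..9 range, 52 + ord('6') − ord('0') = 58
'i': a..z range, 26 + ord('i') − ord('a') = 34
'7': 0..9 range, 52 + ord('7') − ord('0') = 59
'U': A..Z range, ord('U') − ord('A') = 20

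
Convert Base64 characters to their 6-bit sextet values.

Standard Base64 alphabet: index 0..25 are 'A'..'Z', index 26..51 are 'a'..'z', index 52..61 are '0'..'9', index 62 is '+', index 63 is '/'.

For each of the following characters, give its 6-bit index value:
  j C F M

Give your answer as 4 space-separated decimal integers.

'j': a..z range, 26 + ord('j') − ord('a') = 35
'C': A..Z range, ord('C') − ord('A') = 2
'F': A..Z range, ord('F') − ord('A') = 5
'M': A..Z range, ord('M') − ord('A') = 12

Answer: 35 2 5 12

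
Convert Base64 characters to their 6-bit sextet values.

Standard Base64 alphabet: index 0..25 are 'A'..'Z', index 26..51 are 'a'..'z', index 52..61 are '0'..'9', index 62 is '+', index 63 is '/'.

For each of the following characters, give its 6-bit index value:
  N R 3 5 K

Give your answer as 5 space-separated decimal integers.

'N': A..Z range, ord('N') − ord('A') = 13
'R': A..Z range, ord('R') − ord('A') = 17
'3': 0..9 range, 52 + ord('3') − ord('0') = 55
'5': 0..9 range, 52 + ord('5') − ord('0') = 57
'K': A..Z range, ord('K') − ord('A') = 10

Answer: 13 17 55 57 10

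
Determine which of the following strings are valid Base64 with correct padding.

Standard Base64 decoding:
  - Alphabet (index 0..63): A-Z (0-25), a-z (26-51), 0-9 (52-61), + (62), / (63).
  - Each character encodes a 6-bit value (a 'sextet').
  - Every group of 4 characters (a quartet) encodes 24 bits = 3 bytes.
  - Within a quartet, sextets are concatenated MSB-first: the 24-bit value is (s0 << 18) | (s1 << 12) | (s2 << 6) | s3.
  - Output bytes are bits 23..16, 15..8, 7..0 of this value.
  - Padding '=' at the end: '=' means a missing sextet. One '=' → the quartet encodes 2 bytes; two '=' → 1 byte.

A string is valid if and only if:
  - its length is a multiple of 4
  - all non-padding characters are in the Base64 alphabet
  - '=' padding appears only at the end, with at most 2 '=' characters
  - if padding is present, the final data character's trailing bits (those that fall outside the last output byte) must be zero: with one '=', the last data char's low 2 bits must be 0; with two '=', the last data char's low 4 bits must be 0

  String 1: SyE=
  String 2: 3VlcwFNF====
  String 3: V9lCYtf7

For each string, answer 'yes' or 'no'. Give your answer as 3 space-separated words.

String 1: 'SyE=' → valid
String 2: '3VlcwFNF====' → invalid (4 pad chars (max 2))
String 3: 'V9lCYtf7' → valid

Answer: yes no yes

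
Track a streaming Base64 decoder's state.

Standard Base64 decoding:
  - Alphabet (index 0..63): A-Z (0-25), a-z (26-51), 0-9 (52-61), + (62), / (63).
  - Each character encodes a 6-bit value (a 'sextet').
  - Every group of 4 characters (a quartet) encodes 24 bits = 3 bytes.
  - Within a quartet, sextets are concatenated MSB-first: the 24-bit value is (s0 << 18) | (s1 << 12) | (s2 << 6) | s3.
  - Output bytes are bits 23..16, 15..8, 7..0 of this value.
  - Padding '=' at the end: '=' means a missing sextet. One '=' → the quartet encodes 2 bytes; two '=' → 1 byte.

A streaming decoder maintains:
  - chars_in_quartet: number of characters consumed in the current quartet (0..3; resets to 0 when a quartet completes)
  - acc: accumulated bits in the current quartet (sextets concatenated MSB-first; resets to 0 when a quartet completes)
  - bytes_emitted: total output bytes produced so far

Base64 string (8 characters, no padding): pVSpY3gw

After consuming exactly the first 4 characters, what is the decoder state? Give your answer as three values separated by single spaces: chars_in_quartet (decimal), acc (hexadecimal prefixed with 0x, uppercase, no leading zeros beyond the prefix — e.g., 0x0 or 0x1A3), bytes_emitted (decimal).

Answer: 0 0x0 3

Derivation:
After char 0 ('p'=41): chars_in_quartet=1 acc=0x29 bytes_emitted=0
After char 1 ('V'=21): chars_in_quartet=2 acc=0xA55 bytes_emitted=0
After char 2 ('S'=18): chars_in_quartet=3 acc=0x29552 bytes_emitted=0
After char 3 ('p'=41): chars_in_quartet=4 acc=0xA554A9 -> emit A5 54 A9, reset; bytes_emitted=3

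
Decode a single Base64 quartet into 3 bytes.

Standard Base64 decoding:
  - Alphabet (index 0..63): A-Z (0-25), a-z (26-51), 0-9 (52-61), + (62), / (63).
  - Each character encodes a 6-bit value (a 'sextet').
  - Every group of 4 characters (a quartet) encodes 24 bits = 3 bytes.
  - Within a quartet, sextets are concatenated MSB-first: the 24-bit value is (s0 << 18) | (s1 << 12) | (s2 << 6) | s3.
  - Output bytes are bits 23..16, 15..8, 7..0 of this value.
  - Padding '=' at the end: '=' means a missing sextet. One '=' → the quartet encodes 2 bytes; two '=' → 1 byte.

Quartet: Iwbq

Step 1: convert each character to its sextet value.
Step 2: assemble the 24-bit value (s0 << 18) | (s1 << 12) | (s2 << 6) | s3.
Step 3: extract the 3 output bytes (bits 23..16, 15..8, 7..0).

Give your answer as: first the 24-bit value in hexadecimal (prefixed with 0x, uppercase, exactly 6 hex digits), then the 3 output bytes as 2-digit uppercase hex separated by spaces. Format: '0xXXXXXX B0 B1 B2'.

Sextets: I=8, w=48, b=27, q=42
24-bit: (8<<18) | (48<<12) | (27<<6) | 42
      = 0x200000 | 0x030000 | 0x0006C0 | 0x00002A
      = 0x2306EA
Bytes: (v>>16)&0xFF=23, (v>>8)&0xFF=06, v&0xFF=EA

Answer: 0x2306EA 23 06 EA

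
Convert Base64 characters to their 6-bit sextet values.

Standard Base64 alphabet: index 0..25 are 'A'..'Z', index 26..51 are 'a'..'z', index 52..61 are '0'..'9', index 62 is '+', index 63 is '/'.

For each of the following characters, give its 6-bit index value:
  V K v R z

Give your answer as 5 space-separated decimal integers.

'V': A..Z range, ord('V') − ord('A') = 21
'K': A..Z range, ord('K') − ord('A') = 10
'v': a..z range, 26 + ord('v') − ord('a') = 47
'R': A..Z range, ord('R') − ord('A') = 17
'z': a..z range, 26 + ord('z') − ord('a') = 51

Answer: 21 10 47 17 51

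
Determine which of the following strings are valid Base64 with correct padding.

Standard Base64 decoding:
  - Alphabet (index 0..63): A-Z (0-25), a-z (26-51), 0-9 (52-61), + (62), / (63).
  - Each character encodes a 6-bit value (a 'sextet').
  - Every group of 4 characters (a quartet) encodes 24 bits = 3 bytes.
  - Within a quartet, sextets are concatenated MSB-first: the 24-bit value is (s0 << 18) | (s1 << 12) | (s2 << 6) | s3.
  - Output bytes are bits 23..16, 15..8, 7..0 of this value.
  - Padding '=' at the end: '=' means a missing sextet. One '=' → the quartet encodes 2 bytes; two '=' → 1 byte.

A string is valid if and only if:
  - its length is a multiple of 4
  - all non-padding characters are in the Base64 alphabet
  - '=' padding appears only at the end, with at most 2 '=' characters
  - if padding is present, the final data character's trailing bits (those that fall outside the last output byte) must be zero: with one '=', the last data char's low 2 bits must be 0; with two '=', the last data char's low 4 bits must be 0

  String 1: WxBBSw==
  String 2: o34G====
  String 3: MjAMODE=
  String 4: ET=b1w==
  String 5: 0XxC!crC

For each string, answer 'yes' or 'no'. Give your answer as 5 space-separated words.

Answer: yes no yes no no

Derivation:
String 1: 'WxBBSw==' → valid
String 2: 'o34G====' → invalid (4 pad chars (max 2))
String 3: 'MjAMODE=' → valid
String 4: 'ET=b1w==' → invalid (bad char(s): ['=']; '=' in middle)
String 5: '0XxC!crC' → invalid (bad char(s): ['!'])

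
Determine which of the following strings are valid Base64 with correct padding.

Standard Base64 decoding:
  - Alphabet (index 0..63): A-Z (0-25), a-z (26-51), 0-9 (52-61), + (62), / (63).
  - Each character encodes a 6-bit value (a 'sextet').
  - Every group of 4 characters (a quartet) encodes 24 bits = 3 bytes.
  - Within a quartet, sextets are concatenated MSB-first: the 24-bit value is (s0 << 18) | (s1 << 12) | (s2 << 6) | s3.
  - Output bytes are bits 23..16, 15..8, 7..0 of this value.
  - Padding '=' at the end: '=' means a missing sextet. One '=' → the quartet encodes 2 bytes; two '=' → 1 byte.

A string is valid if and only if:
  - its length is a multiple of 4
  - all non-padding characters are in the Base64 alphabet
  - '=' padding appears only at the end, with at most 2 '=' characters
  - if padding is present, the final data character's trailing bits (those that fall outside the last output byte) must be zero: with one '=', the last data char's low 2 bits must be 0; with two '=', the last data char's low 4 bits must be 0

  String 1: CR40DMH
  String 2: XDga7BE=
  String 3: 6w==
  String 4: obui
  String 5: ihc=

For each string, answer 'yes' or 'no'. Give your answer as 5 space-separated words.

Answer: no yes yes yes yes

Derivation:
String 1: 'CR40DMH' → invalid (len=7 not mult of 4)
String 2: 'XDga7BE=' → valid
String 3: '6w==' → valid
String 4: 'obui' → valid
String 5: 'ihc=' → valid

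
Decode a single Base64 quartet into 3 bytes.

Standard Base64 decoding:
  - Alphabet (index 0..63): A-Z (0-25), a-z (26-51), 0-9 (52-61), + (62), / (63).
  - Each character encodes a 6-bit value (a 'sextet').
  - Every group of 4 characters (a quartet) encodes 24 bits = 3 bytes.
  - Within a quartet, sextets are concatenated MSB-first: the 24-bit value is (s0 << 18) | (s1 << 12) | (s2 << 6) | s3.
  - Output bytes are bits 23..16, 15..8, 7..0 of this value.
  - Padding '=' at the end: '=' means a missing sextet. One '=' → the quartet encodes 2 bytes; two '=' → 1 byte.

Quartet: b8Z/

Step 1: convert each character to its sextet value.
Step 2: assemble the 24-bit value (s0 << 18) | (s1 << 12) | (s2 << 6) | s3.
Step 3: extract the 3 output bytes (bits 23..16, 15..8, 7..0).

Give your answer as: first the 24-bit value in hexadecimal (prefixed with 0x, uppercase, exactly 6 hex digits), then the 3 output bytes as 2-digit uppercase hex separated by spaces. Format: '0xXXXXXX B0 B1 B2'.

Answer: 0x6FC67F 6F C6 7F

Derivation:
Sextets: b=27, 8=60, Z=25, /=63
24-bit: (27<<18) | (60<<12) | (25<<6) | 63
      = 0x6C0000 | 0x03C000 | 0x000640 | 0x00003F
      = 0x6FC67F
Bytes: (v>>16)&0xFF=6F, (v>>8)&0xFF=C6, v&0xFF=7F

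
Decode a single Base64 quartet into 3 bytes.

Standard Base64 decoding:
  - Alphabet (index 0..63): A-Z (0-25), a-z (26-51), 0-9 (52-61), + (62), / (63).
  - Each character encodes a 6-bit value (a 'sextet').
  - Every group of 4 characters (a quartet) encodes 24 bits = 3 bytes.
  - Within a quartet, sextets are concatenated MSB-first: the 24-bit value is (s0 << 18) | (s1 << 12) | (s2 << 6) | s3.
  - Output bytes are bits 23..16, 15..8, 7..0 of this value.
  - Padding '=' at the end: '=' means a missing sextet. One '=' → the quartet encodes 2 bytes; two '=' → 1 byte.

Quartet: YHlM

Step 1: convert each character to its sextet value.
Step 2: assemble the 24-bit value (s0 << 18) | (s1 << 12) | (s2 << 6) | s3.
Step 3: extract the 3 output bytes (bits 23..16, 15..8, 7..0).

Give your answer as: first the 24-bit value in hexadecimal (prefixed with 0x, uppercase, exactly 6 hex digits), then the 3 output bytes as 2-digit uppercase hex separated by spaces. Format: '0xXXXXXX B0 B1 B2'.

Answer: 0x60794C 60 79 4C

Derivation:
Sextets: Y=24, H=7, l=37, M=12
24-bit: (24<<18) | (7<<12) | (37<<6) | 12
      = 0x600000 | 0x007000 | 0x000940 | 0x00000C
      = 0x60794C
Bytes: (v>>16)&0xFF=60, (v>>8)&0xFF=79, v&0xFF=4C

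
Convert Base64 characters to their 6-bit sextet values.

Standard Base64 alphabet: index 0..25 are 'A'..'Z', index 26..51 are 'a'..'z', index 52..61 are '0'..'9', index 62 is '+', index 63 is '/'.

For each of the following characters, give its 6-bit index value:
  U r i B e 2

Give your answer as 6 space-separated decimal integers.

Answer: 20 43 34 1 30 54

Derivation:
'U': A..Z range, ord('U') − ord('A') = 20
'r': a..z range, 26 + ord('r') − ord('a') = 43
'i': a..z range, 26 + ord('i') − ord('a') = 34
'B': A..Z range, ord('B') − ord('A') = 1
'e': a..z range, 26 + ord('e') − ord('a') = 30
'2': 0..9 range, 52 + ord('2') − ord('0') = 54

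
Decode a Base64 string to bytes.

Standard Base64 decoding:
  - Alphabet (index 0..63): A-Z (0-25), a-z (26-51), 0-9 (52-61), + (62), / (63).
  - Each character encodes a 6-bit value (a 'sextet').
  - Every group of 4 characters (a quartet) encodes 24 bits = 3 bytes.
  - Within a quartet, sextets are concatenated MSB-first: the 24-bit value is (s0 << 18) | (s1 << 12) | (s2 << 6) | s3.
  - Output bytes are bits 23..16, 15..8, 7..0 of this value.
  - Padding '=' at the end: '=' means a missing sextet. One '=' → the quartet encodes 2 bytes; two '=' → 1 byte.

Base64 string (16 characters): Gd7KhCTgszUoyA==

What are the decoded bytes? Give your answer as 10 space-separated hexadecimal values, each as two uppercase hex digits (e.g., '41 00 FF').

After char 0 ('G'=6): chars_in_quartet=1 acc=0x6 bytes_emitted=0
After char 1 ('d'=29): chars_in_quartet=2 acc=0x19D bytes_emitted=0
After char 2 ('7'=59): chars_in_quartet=3 acc=0x677B bytes_emitted=0
After char 3 ('K'=10): chars_in_quartet=4 acc=0x19DECA -> emit 19 DE CA, reset; bytes_emitted=3
After char 4 ('h'=33): chars_in_quartet=1 acc=0x21 bytes_emitted=3
After char 5 ('C'=2): chars_in_quartet=2 acc=0x842 bytes_emitted=3
After char 6 ('T'=19): chars_in_quartet=3 acc=0x21093 bytes_emitted=3
After char 7 ('g'=32): chars_in_quartet=4 acc=0x8424E0 -> emit 84 24 E0, reset; bytes_emitted=6
After char 8 ('s'=44): chars_in_quartet=1 acc=0x2C bytes_emitted=6
After char 9 ('z'=51): chars_in_quartet=2 acc=0xB33 bytes_emitted=6
After char 10 ('U'=20): chars_in_quartet=3 acc=0x2CCD4 bytes_emitted=6
After char 11 ('o'=40): chars_in_quartet=4 acc=0xB33528 -> emit B3 35 28, reset; bytes_emitted=9
After char 12 ('y'=50): chars_in_quartet=1 acc=0x32 bytes_emitted=9
After char 13 ('A'=0): chars_in_quartet=2 acc=0xC80 bytes_emitted=9
Padding '==': partial quartet acc=0xC80 -> emit C8; bytes_emitted=10

Answer: 19 DE CA 84 24 E0 B3 35 28 C8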